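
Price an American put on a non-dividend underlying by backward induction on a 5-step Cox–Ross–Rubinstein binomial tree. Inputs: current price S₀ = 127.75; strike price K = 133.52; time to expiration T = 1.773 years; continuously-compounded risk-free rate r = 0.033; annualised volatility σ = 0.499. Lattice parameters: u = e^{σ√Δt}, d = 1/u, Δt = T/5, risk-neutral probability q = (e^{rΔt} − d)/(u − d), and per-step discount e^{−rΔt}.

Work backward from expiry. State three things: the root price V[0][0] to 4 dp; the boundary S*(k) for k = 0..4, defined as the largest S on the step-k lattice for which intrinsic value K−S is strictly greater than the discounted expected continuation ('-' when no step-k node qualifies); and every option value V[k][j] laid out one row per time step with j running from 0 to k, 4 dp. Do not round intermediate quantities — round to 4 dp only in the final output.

Δt=0.35460  u=1.34601  d=0.74294  q=0.44577  discount=0.98837
step 5 (expiry): payoffs max(K−S,0) = 104.6054 81.1341 38.6100 0.0000 0.0000 0.0000
step 4: (k=4,j=0): S=38.9193, (K−S)⁺=94.6007, hold=93.0473 ⇒ V=94.6007 exercise | (k=4,j=1): S=70.5120, (K−S)⁺=63.0080, hold=61.4547 ⇒ V=63.0080 exercise | (k=4,j=2): S=127.7500, (K−S)⁺=5.7700, hold=21.1498 ⇒ V=21.1498 continue | (k=4,j=3): S=231.4508, (K−S)⁺=0.0000, hold=0.0000 ⇒ V=0.0000 continue | (k=4,j=4): S=419.3305, (K−S)⁺=0.0000, hold=0.0000 ⇒ V=0.0000 continue  boundary S*=70.5120
step 3: (k=3,j=0): S=52.3859, (K−S)⁺=81.1341, hold=79.5808 ⇒ V=81.1341 exercise | (k=3,j=1): S=94.9100, (K−S)⁺=38.6100, hold=43.8328 ⇒ V=43.8328 continue | (k=3,j=2): S=171.9530, (K−S)⁺=0.0000, hold=11.5854 ⇒ V=11.5854 continue | (k=3,j=3): S=311.5355, (K−S)⁺=0.0000, hold=0.0000 ⇒ V=0.0000 continue  boundary S*=52.3859
step 2: (k=2,j=0): S=70.5120, (K−S)⁺=63.0080, hold=63.7558 ⇒ V=63.7558 continue | (k=2,j=1): S=127.7500, (K−S)⁺=5.7700, hold=29.1151 ⇒ V=29.1151 continue | (k=2,j=2): S=231.4508, (K−S)⁺=0.0000, hold=6.3462 ⇒ V=6.3462 continue  boundary S*=-
step 1: (k=1,j=0): S=94.9100, (K−S)⁺=38.6100, hold=47.7518 ⇒ V=47.7518 continue | (k=1,j=1): S=171.9530, (K−S)⁺=0.0000, hold=18.7447 ⇒ V=18.7447 continue  boundary S*=-
step 0: (k=0,j=0): S=127.7500, (K−S)⁺=5.7700, hold=34.4161 ⇒ V=34.4161 continue  boundary S*=-

price = 34.4161
boundary = - - - 52.3859 70.5120
tree:
34.4161
47.7518 18.7447
63.7558 29.1151 6.3462
81.1341 43.8328 11.5854 0.0000
94.6007 63.0080 21.1498 0.0000 0.0000
104.6054 81.1341 38.6100 0.0000 0.0000 0.0000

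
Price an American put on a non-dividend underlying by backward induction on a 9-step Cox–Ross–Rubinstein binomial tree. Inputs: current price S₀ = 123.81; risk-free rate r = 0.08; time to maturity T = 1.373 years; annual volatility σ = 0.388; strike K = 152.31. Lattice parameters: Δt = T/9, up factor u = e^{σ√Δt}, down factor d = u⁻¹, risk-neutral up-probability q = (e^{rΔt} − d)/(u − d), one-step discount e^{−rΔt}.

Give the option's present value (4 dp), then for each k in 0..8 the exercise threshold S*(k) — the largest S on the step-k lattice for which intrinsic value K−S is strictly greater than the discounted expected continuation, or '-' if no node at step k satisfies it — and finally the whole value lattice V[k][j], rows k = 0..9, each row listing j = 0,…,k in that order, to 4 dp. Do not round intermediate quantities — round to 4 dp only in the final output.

Δt=0.15256, u=1.16363, d=0.85938, q=0.50254, disc=e^(-rΔt)=0.98787
k=9 terminal: V=max(K-S,0) → 120.6571 109.4507 94.2768 73.7307 45.9104 8.2407 0.0000 0.0000 0.0000 0.0000
k=8: j=0 S=36.8324 intr=115.4776 cont=113.6301 V=115.4776[EX]; j=1 S=49.8725 intr=102.4375 cont=100.5900 V=102.4375[EX]; j=2 S=67.5294 intr=84.7806 cont=82.9331 V=84.7806[EX]; j=3 S=91.4375 intr=60.8725 cont=59.0250 V=60.8725[EX]; j=4 S=123.8100 intr=28.5000 cont=26.6524 V=28.5000[EX]; j=5 S=167.6437 intr=0.0000 cont=4.0496 V=4.0496[hold]; j=6 S=226.9963 intr=0.0000 cont=0.0000 V=0.0000[hold]; j=7 S=307.3622 intr=0.0000 cont=0.0000 V=0.0000[hold]; j=8 S=416.1807 intr=0.0000 cont=0.0000 V=0.0000[hold]  S*(8)=123.8100
k=7: j=0 S=42.8593 intr=109.4507 cont=107.6031 V=109.4507[EX]; j=1 S=58.0332 intr=94.2768 cont=92.4292 V=94.2768[EX]; j=2 S=78.5793 intr=73.7307 cont=71.8831 V=73.7307[EX]; j=3 S=106.3996 intr=45.9104 cont=44.0629 V=45.9104[EX]; j=4 S=144.0693 intr=8.2407 cont=16.0160 V=16.0160[hold]; j=5 S=195.0757 intr=0.0000 cont=1.9901 V=1.9901[hold]; j=6 S=264.1403 intr=0.0000 cont=0.0000 V=0.0000[hold]; j=7 S=357.6566 intr=0.0000 cont=0.0000 V=0.0000[hold]  S*(7)=106.3996
k=6: j=0 S=49.8725 intr=102.4375 cont=100.5900 V=102.4375[EX]; j=1 S=67.5294 intr=84.7806 cont=82.9331 V=84.7806[EX]; j=2 S=91.4375 intr=60.8725 cont=59.0250 V=60.8725[EX]; j=3 S=123.8100 intr=28.5000 cont=30.5125 V=30.5125[hold]; j=4 S=167.6437 intr=0.0000 cont=8.8586 V=8.8586[hold]; j=5 S=226.9963 intr=0.0000 cont=0.9780 V=0.9780[hold]; j=6 S=307.3622 intr=0.0000 cont=0.0000 V=0.0000[hold]  S*(6)=91.4375
k=5: j=0 S=58.0332 intr=94.2768 cont=92.4292 V=94.2768[EX]; j=1 S=78.5793 intr=73.7307 cont=71.8831 V=73.7307[EX]; j=2 S=106.3996 intr=45.9104 cont=45.0619 V=45.9104[EX]; j=3 S=144.0693 intr=8.2407 cont=19.3923 V=19.3923[hold]; j=4 S=195.0757 intr=0.0000 cont=4.8388 V=4.8388[hold]; j=5 S=264.1403 intr=0.0000 cont=0.4806 V=0.4806[hold]  S*(5)=106.3996
k=4: j=0 S=67.5294 intr=84.7806 cont=82.9331 V=84.7806[EX]; j=1 S=91.4375 intr=60.8725 cont=59.0250 V=60.8725[EX]; j=2 S=123.8100 intr=28.5000 cont=32.1886 V=32.1886[hold]; j=3 S=167.6437 intr=0.0000 cont=11.9320 V=11.9320[hold]; j=4 S=226.9963 intr=0.0000 cont=2.6165 V=2.6165[hold]  S*(4)=91.4375
k=3: j=0 S=78.5793 intr=73.7307 cont=71.8831 V=73.7307[EX]; j=1 S=106.3996 intr=45.9104 cont=45.8941 V=45.9104[EX]; j=2 S=144.0693 intr=8.2407 cont=21.7418 V=21.7418[hold]; j=3 S=195.0757 intr=0.0000 cont=7.1626 V=7.1626[hold]  S*(3)=106.3996
k=2: j=0 S=91.4375 intr=60.8725 cont=59.0250 V=60.8725[EX]; j=1 S=123.8100 intr=28.5000 cont=33.3551 V=33.3551[hold]; j=2 S=167.6437 intr=0.0000 cont=14.2403 V=14.2403[hold]  S*(2)=91.4375
k=1: j=0 S=106.3996 intr=45.9104 cont=46.4731 V=46.4731[hold]; j=1 S=144.0693 intr=8.2407 cont=23.4609 V=23.4609[hold]  S*(1)=-
k=0: j=0 S=123.8100 intr=28.5000 cont=34.4850 V=34.4850[hold]  S*(0)=-

price = 34.4850
boundary = - - 91.4375 106.3996 91.4375 106.3996 91.4375 106.3996 123.8100
tree:
34.4850
46.4731 23.4609
60.8725 33.3551 14.2403
73.7307 45.9104 21.7418 7.1626
84.7806 60.8725 32.1886 11.9320 2.6165
94.2768 73.7307 45.9104 19.3923 4.8388 0.4806
102.4375 84.7806 60.8725 30.5125 8.8586 0.9780 0.0000
109.4507 94.2768 73.7307 45.9104 16.0160 1.9901 0.0000 0.0000
115.4776 102.4375 84.7806 60.8725 28.5000 4.0496 0.0000 0.0000 0.0000
120.6571 109.4507 94.2768 73.7307 45.9104 8.2407 0.0000 0.0000 0.0000 0.0000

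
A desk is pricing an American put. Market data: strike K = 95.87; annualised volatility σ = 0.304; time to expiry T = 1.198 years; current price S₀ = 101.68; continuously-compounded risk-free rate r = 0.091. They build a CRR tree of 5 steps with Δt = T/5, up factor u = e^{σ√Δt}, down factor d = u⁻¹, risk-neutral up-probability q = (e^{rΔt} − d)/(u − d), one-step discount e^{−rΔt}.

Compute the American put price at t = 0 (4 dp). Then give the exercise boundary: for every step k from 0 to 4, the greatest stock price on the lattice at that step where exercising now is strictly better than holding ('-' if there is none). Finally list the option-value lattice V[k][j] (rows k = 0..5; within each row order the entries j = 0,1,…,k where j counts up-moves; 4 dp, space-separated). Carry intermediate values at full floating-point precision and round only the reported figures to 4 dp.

price = 7.2371
boundary = - - 75.5067 65.0669 75.5067
tree:
7.2371
12.3640 3.1079
20.3633 5.9654 0.7685
30.8031 11.1952 1.6953 0.0000
39.7994 20.3633 3.7394 0.0000 0.0000
47.5519 30.8031 8.2486 0.0000 0.0000 0.0000

Δt=0.23960, u=1.16045, d=0.86174, q=0.53666, disc=e^(-rΔt)=0.97843
k=5 terminal: V=max(K-S,0) → 47.5519 30.8031 8.2486 0.0000 0.0000 0.0000
k=4: j=0 S=56.0706 intr=39.7994 cont=37.7317 V=39.7994[EX]; j=1 S=75.5067 intr=20.3633 cont=18.2956 V=20.3633[EX]; j=2 S=101.6800 intr=0.0000 cont=3.7394 V=3.7394[hold]; j=3 S=136.9259 intr=0.0000 cont=0.0000 V=0.0000[hold]; j=4 S=184.3894 intr=0.0000 cont=0.0000 V=0.0000[hold]  S*(4)=75.5067
k=3: j=0 S=65.0669 intr=30.8031 cont=28.7354 V=30.8031[EX]; j=1 S=87.6214 intr=8.2486 cont=11.1952 V=11.1952[hold]; j=2 S=117.9942 intr=0.0000 cont=1.6953 V=1.6953[hold]; j=3 S=158.8952 intr=0.0000 cont=0.0000 V=0.0000[hold]  S*(3)=65.0669
k=2: j=0 S=75.5067 intr=20.3633 cont=19.8429 V=20.3633[EX]; j=1 S=101.6800 intr=0.0000 cont=5.9654 V=5.9654[hold]; j=2 S=136.9259 intr=0.0000 cont=0.7685 V=0.7685[hold]  S*(2)=75.5067
k=1: j=0 S=87.6214 intr=8.2486 cont=12.3640 V=12.3640[hold]; j=1 S=117.9942 intr=0.0000 cont=3.1079 V=3.1079[hold]  S*(1)=-
k=0: j=0 S=101.6800 intr=0.0000 cont=7.2371 V=7.2371[hold]  S*(0)=-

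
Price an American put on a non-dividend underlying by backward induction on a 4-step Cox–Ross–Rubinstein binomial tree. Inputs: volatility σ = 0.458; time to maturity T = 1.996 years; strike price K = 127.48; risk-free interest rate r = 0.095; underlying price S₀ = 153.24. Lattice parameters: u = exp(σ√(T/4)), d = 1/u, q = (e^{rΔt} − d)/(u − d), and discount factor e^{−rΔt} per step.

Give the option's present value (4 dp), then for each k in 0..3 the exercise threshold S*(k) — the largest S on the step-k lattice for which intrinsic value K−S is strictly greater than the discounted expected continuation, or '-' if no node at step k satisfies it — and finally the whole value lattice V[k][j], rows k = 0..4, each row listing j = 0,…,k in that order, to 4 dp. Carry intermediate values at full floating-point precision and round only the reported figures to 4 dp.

params: Δt=0.49900 u=1.38200 d=0.72359 q=0.49355 e^(-rΔt)=0.95370
t_4 payoffs: 85.4711 47.2463 0.0000 0.0000 0.0000
t_3: node(3,0) S=58.0563 payoff=69.4237 vs cont=63.5215 → 69.4237 [stop]  node(3,1) S=110.8829 payoff=16.5971 vs cont=22.8201 → 22.8201 [wait]  node(3,2) S=211.7775 payoff=0.0000 vs cont=0.0000 → 0.0000 [wait]  node(3,3) S=404.4783 payoff=0.0000 vs cont=0.0000 → 0.0000 [wait]  ⇒ S*(3)=58.0563
t_2: node(2,0) S=80.2337 payoff=47.2463 vs cont=44.2733 → 47.2463 [stop]  node(2,1) S=153.2400 payoff=0.0000 vs cont=11.0222 → 11.0222 [wait]  node(2,2) S=292.6763 payoff=0.0000 vs cont=0.0000 → 0.0000 [wait]  ⇒ S*(2)=80.2337
t_1: node(1,0) S=110.8829 payoff=16.5971 vs cont=28.0082 → 28.0082 [wait]  node(1,1) S=211.7775 payoff=0.0000 vs cont=5.3238 → 5.3238 [wait]  ⇒ S*(1)=-
t_0: node(0,0) S=153.2400 payoff=0.0000 vs cont=16.0339 → 16.0339 [wait]  ⇒ S*(0)=-

price = 16.0339
boundary = - - 80.2337 58.0563
tree:
16.0339
28.0082 5.3238
47.2463 11.0222 0.0000
69.4237 22.8201 0.0000 0.0000
85.4711 47.2463 0.0000 0.0000 0.0000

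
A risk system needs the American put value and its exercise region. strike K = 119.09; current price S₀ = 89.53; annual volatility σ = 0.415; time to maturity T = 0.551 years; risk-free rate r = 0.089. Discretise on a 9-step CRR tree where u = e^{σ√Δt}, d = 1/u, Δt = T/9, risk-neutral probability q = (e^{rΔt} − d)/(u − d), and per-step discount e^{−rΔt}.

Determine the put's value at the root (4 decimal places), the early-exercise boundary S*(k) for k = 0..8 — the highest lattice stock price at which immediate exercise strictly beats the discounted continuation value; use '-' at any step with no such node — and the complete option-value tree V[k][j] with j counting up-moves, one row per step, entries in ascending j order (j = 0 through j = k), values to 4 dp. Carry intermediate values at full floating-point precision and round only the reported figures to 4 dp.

price = 30.1598
boundary = - 80.7930 72.9085 80.7930 89.5300 80.7930 89.5300 99.2119 89.5300
tree:
30.1598
38.2970 22.3811
46.1815 29.7878 15.2454
53.2964 38.2970 21.6344 9.0459
59.7171 46.1815 29.5600 13.9736 4.2348
65.5112 53.2964 38.2970 20.8042 7.3202 1.2068
70.7398 59.7171 46.1815 29.5600 12.3071 2.4312 0.0000
75.4582 65.5112 53.2964 38.2970 19.8781 4.8978 0.0000 0.0000
79.7161 70.7398 59.7171 46.1815 29.5600 9.8671 0.0000 0.0000 0.0000
83.5586 75.4582 65.5112 53.2964 38.2970 19.8781 0.0000 0.0000 0.0000 0.0000

Δt=0.06122, u=1.10814, d=0.90241, q=0.50091, disc=e^(-rΔt)=0.99457
k=9 terminal: V=max(K-S,0) → 83.5586 75.4582 65.5112 53.2964 38.2970 19.8781 0.0000 0.0000 0.0000 0.0000
k=8: j=0 S=39.3739 intr=79.7161 cont=79.0690 V=79.7161[EX]; j=1 S=48.3502 intr=70.7398 cont=70.0927 V=70.7398[EX]; j=2 S=59.3729 intr=59.7171 cont=59.0700 V=59.7171[EX]; j=3 S=72.9085 intr=46.1815 cont=45.5343 V=46.1815[EX]; j=4 S=89.5300 intr=29.5600 cont=28.9129 V=29.5600[EX]; j=5 S=109.9408 intr=9.1492 cont=9.8671 V=9.8671[hold]; j=6 S=135.0047 intr=0.0000 cont=0.0000 V=0.0000[hold]; j=7 S=165.7826 intr=0.0000 cont=0.0000 V=0.0000[hold]; j=8 S=203.5772 intr=0.0000 cont=0.0000 V=0.0000[hold]  S*(8)=89.5300
k=7: j=0 S=43.6318 intr=75.4582 cont=74.8111 V=75.4582[EX]; j=1 S=53.5788 intr=65.5112 cont=64.8640 V=65.5112[EX]; j=2 S=65.7936 intr=53.2964 cont=52.6493 V=53.2964[EX]; j=3 S=80.7930 intr=38.2970 cont=37.6499 V=38.2970[EX]; j=4 S=99.2119 intr=19.8781 cont=19.5886 V=19.8781[EX]; j=5 S=121.8299 intr=0.0000 cont=4.8978 V=4.8978[hold]; j=6 S=149.6043 intr=0.0000 cont=0.0000 V=0.0000[hold]; j=7 S=183.7106 intr=0.0000 cont=0.0000 V=0.0000[hold]  S*(7)=99.2119
k=6: j=0 S=48.3502 intr=70.7398 cont=70.0927 V=70.7398[EX]; j=1 S=59.3729 intr=59.7171 cont=59.0700 V=59.7171[EX]; j=2 S=72.9085 intr=46.1815 cont=45.5343 V=46.1815[EX]; j=3 S=89.5300 intr=29.5600 cont=28.9129 V=29.5600[EX]; j=4 S=109.9408 intr=9.1492 cont=12.3071 V=12.3071[hold]; j=5 S=135.0047 intr=0.0000 cont=2.4312 V=2.4312[hold]; j=6 S=165.7826 intr=0.0000 cont=0.0000 V=0.0000[hold]  S*(6)=89.5300
k=5: j=0 S=53.5788 intr=65.5112 cont=64.8640 V=65.5112[EX]; j=1 S=65.7936 intr=53.2964 cont=52.6493 V=53.2964[EX]; j=2 S=80.7930 intr=38.2970 cont=37.6499 V=38.2970[EX]; j=3 S=99.2119 intr=19.8781 cont=20.8042 V=20.8042[hold]; j=4 S=121.8299 intr=0.0000 cont=7.3202 V=7.3202[hold]; j=5 S=149.6043 intr=0.0000 cont=1.2068 V=1.2068[hold]  S*(5)=80.7930
k=4: j=0 S=59.3729 intr=59.7171 cont=59.0700 V=59.7171[EX]; j=1 S=72.9085 intr=46.1815 cont=45.5343 V=46.1815[EX]; j=2 S=89.5300 intr=29.5600 cont=29.3742 V=29.5600[EX]; j=3 S=109.9408 intr=9.1492 cont=13.9736 V=13.9736[hold]; j=4 S=135.0047 intr=0.0000 cont=4.2348 V=4.2348[hold]  S*(4)=89.5300
k=3: j=0 S=65.7936 intr=53.2964 cont=52.6493 V=53.2964[EX]; j=1 S=80.7930 intr=38.2970 cont=37.6499 V=38.2970[EX]; j=2 S=99.2119 intr=19.8781 cont=21.6344 V=21.6344[hold]; j=3 S=121.8299 intr=0.0000 cont=9.0459 V=9.0459[hold]  S*(3)=80.7930
k=2: j=0 S=72.9085 intr=46.1815 cont=45.5343 V=46.1815[EX]; j=1 S=89.5300 intr=29.5600 cont=29.7878 V=29.7878[hold]; j=2 S=109.9408 intr=9.1492 cont=15.2454 V=15.2454[hold]  S*(2)=72.9085
k=1: j=0 S=80.7930 intr=38.2970 cont=37.7634 V=38.2970[EX]; j=1 S=99.2119 intr=19.8781 cont=22.3811 V=22.3811[hold]  S*(1)=80.7930
k=0: j=0 S=89.5300 intr=29.5600 cont=30.1598 V=30.1598[hold]  S*(0)=-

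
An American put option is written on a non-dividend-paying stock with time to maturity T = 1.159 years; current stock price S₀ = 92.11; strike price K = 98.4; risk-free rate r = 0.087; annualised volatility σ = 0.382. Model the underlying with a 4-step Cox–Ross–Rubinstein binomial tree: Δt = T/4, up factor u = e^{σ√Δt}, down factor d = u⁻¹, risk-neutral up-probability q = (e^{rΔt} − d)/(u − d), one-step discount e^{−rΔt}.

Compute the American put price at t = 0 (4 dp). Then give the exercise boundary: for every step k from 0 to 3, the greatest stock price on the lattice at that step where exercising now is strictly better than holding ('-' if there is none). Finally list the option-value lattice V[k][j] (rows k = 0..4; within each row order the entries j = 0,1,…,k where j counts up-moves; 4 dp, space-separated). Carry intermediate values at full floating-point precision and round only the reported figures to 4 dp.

price = 14.8880
boundary = - - 61.0525 74.9903
tree:
14.8880
24.1357 6.7622
37.3475 12.6703 1.4335
48.6948 23.4097 3.0028 0.0000
57.9331 37.3475 6.2900 0.0000 0.0000

Δt=0.28975, u=1.22829, d=0.81414, q=0.51041, disc=e^(-rΔt)=0.97511
k=4 terminal: V=max(K-S,0) → 57.9331 37.3475 6.2900 0.0000 0.0000
k=3: j=0 S=49.7052 intr=48.6948 cont=46.2453 V=48.6948[EX]; j=1 S=74.9903 intr=23.4097 cont=20.9602 V=23.4097[EX]; j=2 S=113.1380 intr=0.0000 cont=3.0028 V=3.0028[hold]; j=3 S=170.6914 intr=0.0000 cont=0.0000 V=0.0000[hold]  S*(3)=74.9903
k=2: j=0 S=61.0525 intr=37.3475 cont=34.8980 V=37.3475[EX]; j=1 S=92.1100 intr=6.2900 cont=12.6703 V=12.6703[hold]; j=2 S=138.9665 intr=0.0000 cont=1.4335 V=1.4335[hold]  S*(2)=61.0525
k=1: j=0 S=74.9903 intr=23.4097 cont=24.1357 V=24.1357[hold]; j=1 S=113.1380 intr=0.0000 cont=6.7622 V=6.7622[hold]  S*(1)=-
k=0: j=0 S=92.1100 intr=6.2900 cont=14.8880 V=14.8880[hold]  S*(0)=-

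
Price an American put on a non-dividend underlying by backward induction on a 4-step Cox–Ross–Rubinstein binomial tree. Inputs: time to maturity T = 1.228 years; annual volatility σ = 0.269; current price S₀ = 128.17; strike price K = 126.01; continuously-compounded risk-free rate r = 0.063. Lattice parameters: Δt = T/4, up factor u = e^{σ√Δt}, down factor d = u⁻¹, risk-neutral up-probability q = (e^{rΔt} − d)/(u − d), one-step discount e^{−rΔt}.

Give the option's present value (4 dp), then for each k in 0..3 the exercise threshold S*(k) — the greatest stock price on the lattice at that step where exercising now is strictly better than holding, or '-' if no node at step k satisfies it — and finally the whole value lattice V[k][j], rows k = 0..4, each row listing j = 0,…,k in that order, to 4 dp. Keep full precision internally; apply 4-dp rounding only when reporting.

price = 10.0757
boundary = - - 95.1319 110.4222
tree:
10.0757
18.0301 3.3398
30.8781 7.2153 0.0000
44.0511 15.5878 0.0000 0.0000
55.4000 30.8781 0.0000 0.0000 0.0000

Δt=0.30700, u=1.16073, d=0.86153, q=0.52808, disc=e^(-rΔt)=0.98084
k=4 terminal: V=max(K-S,0) → 55.4000 30.8781 0.0000 0.0000 0.0000
k=3: j=0 S=81.9589 intr=44.0511 cont=41.6373 V=44.0511[EX]; j=1 S=110.4222 intr=15.5878 cont=14.2929 V=15.5878[EX]; j=2 S=148.7704 intr=0.0000 cont=0.0000 V=0.0000[hold]; j=3 S=200.4363 intr=0.0000 cont=0.0000 V=0.0000[hold]  S*(3)=110.4222
k=2: j=0 S=95.1319 intr=30.8781 cont=28.4643 V=30.8781[EX]; j=1 S=128.1700 intr=0.0000 cont=7.2153 V=7.2153[hold]; j=2 S=172.6817 intr=0.0000 cont=0.0000 V=0.0000[hold]  S*(2)=95.1319
k=1: j=0 S=110.4222 intr=15.5878 cont=18.0301 V=18.0301[hold]; j=1 S=148.7704 intr=0.0000 cont=3.3398 V=3.3398[hold]  S*(1)=-
k=0: j=0 S=128.1700 intr=0.0000 cont=10.0757 V=10.0757[hold]  S*(0)=-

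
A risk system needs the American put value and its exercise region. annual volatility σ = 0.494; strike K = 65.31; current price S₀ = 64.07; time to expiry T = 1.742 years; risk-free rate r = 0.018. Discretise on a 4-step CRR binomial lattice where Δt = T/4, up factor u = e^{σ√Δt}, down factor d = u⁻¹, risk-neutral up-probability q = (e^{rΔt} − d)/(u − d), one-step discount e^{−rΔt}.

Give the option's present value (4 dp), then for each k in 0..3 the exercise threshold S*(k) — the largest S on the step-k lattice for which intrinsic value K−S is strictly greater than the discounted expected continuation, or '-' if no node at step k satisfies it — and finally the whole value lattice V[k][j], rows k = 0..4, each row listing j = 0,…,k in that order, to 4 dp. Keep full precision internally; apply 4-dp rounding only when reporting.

params: Δt=0.43550 u=1.38542 d=0.72180 q=0.43107 e^(-rΔt)=0.99219
t_4 payoffs: 47.9188 31.9295 1.2400 0.0000 0.0000
t_3: node(3,0) S=24.0941 payoff=41.2159 vs cont=40.7059 → 41.2159 [stop]  node(3,1) S=46.2459 payoff=19.0641 vs cont=18.5541 → 19.0641 [stop]  node(3,2) S=88.7638 payoff=0.0000 vs cont=0.7000 → 0.7000 [wait]  node(3,3) S=170.3719 payoff=0.0000 vs cont=0.0000 → 0.0000 [wait]  ⇒ S*(3)=46.2459
t_2: node(2,0) S=33.3805 payoff=31.9295 vs cont=31.4196 → 31.9295 [stop]  node(2,1) S=64.0700 payoff=1.2400 vs cont=11.0608 → 11.0608 [wait]  node(2,2) S=122.9750 payoff=0.0000 vs cont=0.3951 → 0.3951 [wait]  ⇒ S*(2)=33.3805
t_1: node(1,0) S=46.2459 payoff=19.0641 vs cont=22.7545 → 22.7545 [wait]  node(1,1) S=88.7638 payoff=0.0000 vs cont=6.4126 → 6.4126 [wait]  ⇒ S*(1)=-
t_0: node(0,0) S=64.0700 payoff=1.2400 vs cont=15.5873 → 15.5873 [wait]  ⇒ S*(0)=-

price = 15.5873
boundary = - - 33.3805 46.2459
tree:
15.5873
22.7545 6.4126
31.9295 11.0608 0.3951
41.2159 19.0641 0.7000 0.0000
47.9188 31.9295 1.2400 0.0000 0.0000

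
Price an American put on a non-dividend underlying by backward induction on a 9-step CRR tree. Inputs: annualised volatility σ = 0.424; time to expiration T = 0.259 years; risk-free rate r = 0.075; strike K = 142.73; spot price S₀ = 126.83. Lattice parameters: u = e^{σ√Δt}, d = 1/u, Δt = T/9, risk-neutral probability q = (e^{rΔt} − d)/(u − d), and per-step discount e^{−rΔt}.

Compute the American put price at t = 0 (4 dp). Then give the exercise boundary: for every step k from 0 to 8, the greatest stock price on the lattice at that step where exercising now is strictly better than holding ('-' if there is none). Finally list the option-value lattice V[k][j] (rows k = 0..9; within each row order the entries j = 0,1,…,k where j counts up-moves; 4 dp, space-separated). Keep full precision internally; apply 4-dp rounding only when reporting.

Δt=0.02878  u=1.07458  d=0.93060  q=0.49703  discount=0.99784
step 9 (expiry): payoffs max(K−S,0) = 76.3430 66.0719 54.2116 40.5163 24.7022 6.4414 0.0000 0.0000 0.0000 0.0000
step 8: (k=8,j=0): S=71.3379, (K−S)⁺=71.3921, hold=71.0843 ⇒ V=71.3921 exercise | (k=8,j=1): S=82.3751, (K−S)⁺=60.3549, hold=60.0472 ⇒ V=60.3549 exercise | (k=8,j=2): S=95.1199, (K−S)⁺=47.6101, hold=47.3024 ⇒ V=47.6101 exercise | (k=8,j=3): S=109.8365, (K−S)⁺=32.8935, hold=32.5858 ⇒ V=32.8935 exercise | (k=8,j=4): S=126.8300, (K−S)⁺=15.9000, hold=15.5923 ⇒ V=15.9000 exercise | (k=8,j=5): S=146.4527, (K−S)⁺=0.0000, hold=3.2328 ⇒ V=3.2328 continue | (k=8,j=6): S=169.1113, (K−S)⁺=0.0000, hold=0.0000 ⇒ V=0.0000 continue | (k=8,j=7): S=195.2756, (K−S)⁺=0.0000, hold=0.0000 ⇒ V=0.0000 continue | (k=8,j=8): S=225.4880, (K−S)⁺=0.0000, hold=0.0000 ⇒ V=0.0000 continue  boundary S*=126.8300
step 7: (k=7,j=0): S=76.6581, (K−S)⁺=66.0719, hold=65.7641 ⇒ V=66.0719 exercise | (k=7,j=1): S=88.5184, (K−S)⁺=54.2116, hold=53.9039 ⇒ V=54.2116 exercise | (k=7,j=2): S=102.2137, (K−S)⁺=40.5163, hold=40.2086 ⇒ V=40.5163 exercise | (k=7,j=3): S=118.0278, (K−S)⁺=24.7022, hold=24.3945 ⇒ V=24.7022 exercise | (k=7,j=4): S=136.2886, (K−S)⁺=6.4414, hold=9.5833 ⇒ V=9.5833 continue | (k=7,j=5): S=157.3747, (K−S)⁺=0.0000, hold=1.6225 ⇒ V=1.6225 continue | (k=7,j=6): S=181.7232, (K−S)⁺=0.0000, hold=0.0000 ⇒ V=0.0000 continue | (k=7,j=7): S=209.8388, (K−S)⁺=0.0000, hold=0.0000 ⇒ V=0.0000 continue  boundary S*=118.0278
step 6: (k=6,j=0): S=82.3751, (K−S)⁺=60.3549, hold=60.0472 ⇒ V=60.3549 exercise | (k=6,j=1): S=95.1199, (K−S)⁺=47.6101, hold=47.3024 ⇒ V=47.6101 exercise | (k=6,j=2): S=109.8365, (K−S)⁺=32.8935, hold=32.5858 ⇒ V=32.8935 exercise | (k=6,j=3): S=126.8300, (K−S)⁺=15.9000, hold=17.1505 ⇒ V=17.1505 continue | (k=6,j=4): S=146.4527, (K−S)⁺=0.0000, hold=5.6144 ⇒ V=5.6144 continue | (k=6,j=5): S=169.1113, (K−S)⁺=0.0000, hold=0.8143 ⇒ V=0.8143 continue | (k=6,j=6): S=195.2756, (K−S)⁺=0.0000, hold=0.0000 ⇒ V=0.0000 continue  boundary S*=109.8365
step 5: (k=5,j=0): S=88.5184, (K−S)⁺=54.2116, hold=53.9039 ⇒ V=54.2116 exercise | (k=5,j=1): S=102.2137, (K−S)⁺=40.5163, hold=40.2086 ⇒ V=40.5163 exercise | (k=5,j=2): S=118.0278, (K−S)⁺=24.7022, hold=25.0147 ⇒ V=25.0147 continue | (k=5,j=3): S=136.2886, (K−S)⁺=6.4414, hold=11.3921 ⇒ V=11.3921 continue | (k=5,j=4): S=157.3747, (K−S)⁺=0.0000, hold=3.2216 ⇒ V=3.2216 continue | (k=5,j=5): S=181.7232, (K−S)⁺=0.0000, hold=0.4087 ⇒ V=0.4087 continue  boundary S*=102.2137
step 4: (k=4,j=0): S=95.1199, (K−S)⁺=47.6101, hold=47.3024 ⇒ V=47.6101 exercise | (k=4,j=1): S=109.8365, (K−S)⁺=32.8935, hold=32.7408 ⇒ V=32.8935 exercise | (k=4,j=2): S=126.8300, (K−S)⁺=15.9000, hold=18.2045 ⇒ V=18.2045 continue | (k=4,j=3): S=146.4527, (K−S)⁺=0.0000, hold=7.3153 ⇒ V=7.3153 continue | (k=4,j=4): S=169.1113, (K−S)⁺=0.0000, hold=1.8196 ⇒ V=1.8196 continue  boundary S*=109.8365
step 3: (k=3,j=0): S=102.2137, (K−S)⁺=40.5163, hold=40.2086 ⇒ V=40.5163 exercise | (k=3,j=1): S=118.0278, (K−S)⁺=24.7022, hold=25.5374 ⇒ V=25.5374 continue | (k=3,j=2): S=136.2886, (K−S)⁺=6.4414, hold=12.7646 ⇒ V=12.7646 continue | (k=3,j=3): S=157.3747, (K−S)⁺=0.0000, hold=4.5739 ⇒ V=4.5739 continue  boundary S*=102.2137
step 2: (k=2,j=0): S=109.8365, (K−S)⁺=32.8935, hold=33.0000 ⇒ V=33.0000 continue | (k=2,j=1): S=126.8300, (K−S)⁺=15.9000, hold=19.1475 ⇒ V=19.1475 continue | (k=2,j=2): S=146.4527, (K−S)⁺=0.0000, hold=8.6748 ⇒ V=8.6748 continue  boundary S*=-
step 1: (k=1,j=0): S=118.0278, (K−S)⁺=24.7022, hold=26.0586 ⇒ V=26.0586 continue | (k=1,j=1): S=136.2886, (K−S)⁺=6.4414, hold=13.9122 ⇒ V=13.9122 continue  boundary S*=-
step 0: (k=0,j=0): S=126.8300, (K−S)⁺=15.9000, hold=19.9783 ⇒ V=19.9783 continue  boundary S*=-

price = 19.9783
boundary = - - - 102.2137 109.8365 102.2137 109.8365 118.0278 126.8300
tree:
19.9783
26.0586 13.9122
33.0000 19.1475 8.6748
40.5163 25.5374 12.7646 4.5739
47.6101 32.8935 18.2045 7.3153 1.8196
54.2116 40.5163 25.0147 11.3921 3.2216 0.4087
60.3549 47.6101 32.8935 17.1505 5.6144 0.8143 0.0000
66.0719 54.2116 40.5163 24.7022 9.5833 1.6225 0.0000 0.0000
71.3921 60.3549 47.6101 32.8935 15.9000 3.2328 0.0000 0.0000 0.0000
76.3430 66.0719 54.2116 40.5163 24.7022 6.4414 0.0000 0.0000 0.0000 0.0000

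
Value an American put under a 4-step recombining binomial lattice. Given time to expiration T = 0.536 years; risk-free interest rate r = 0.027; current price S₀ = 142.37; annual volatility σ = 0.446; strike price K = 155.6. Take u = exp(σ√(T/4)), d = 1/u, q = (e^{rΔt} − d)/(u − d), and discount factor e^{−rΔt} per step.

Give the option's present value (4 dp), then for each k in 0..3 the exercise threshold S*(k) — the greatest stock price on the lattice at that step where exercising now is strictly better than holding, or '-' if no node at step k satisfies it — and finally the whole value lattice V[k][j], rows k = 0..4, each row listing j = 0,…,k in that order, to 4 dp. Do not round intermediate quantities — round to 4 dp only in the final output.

price = 26.2117
boundary = - - 102.7094 120.9245
tree:
26.2117
38.0230 13.1120
52.8906 21.5725 3.6850
68.3619 34.6755 6.9823 0.0000
81.5028 52.8906 13.2300 0.0000 0.0000

Δt=0.13400, u=1.17735, d=0.84937, q=0.47033, disc=e^(-rΔt)=0.99639
k=4 terminal: V=max(K-S,0) → 81.5028 52.8906 13.2300 0.0000 0.0000
k=3: j=0 S=87.2381 intr=68.3619 cont=67.8000 V=68.3619[EX]; j=1 S=120.9245 intr=34.6755 cont=34.1135 V=34.6755[EX]; j=2 S=167.6188 intr=0.0000 cont=6.9823 V=6.9823[hold]; j=3 S=232.3437 intr=0.0000 cont=0.0000 V=0.0000[hold]  S*(3)=120.9245
k=2: j=0 S=102.7094 intr=52.8906 cont=52.3287 V=52.8906[EX]; j=1 S=142.3700 intr=13.2300 cont=21.5725 V=21.5725[hold]; j=2 S=197.3453 intr=0.0000 cont=3.6850 V=3.6850[hold]  S*(2)=102.7094
k=1: j=0 S=120.9245 intr=34.6755 cont=38.0230 V=38.0230[hold]; j=1 S=167.6188 intr=0.0000 cont=13.1120 V=13.1120[hold]  S*(1)=-
k=0: j=0 S=142.3700 intr=13.2300 cont=26.2117 V=26.2117[hold]  S*(0)=-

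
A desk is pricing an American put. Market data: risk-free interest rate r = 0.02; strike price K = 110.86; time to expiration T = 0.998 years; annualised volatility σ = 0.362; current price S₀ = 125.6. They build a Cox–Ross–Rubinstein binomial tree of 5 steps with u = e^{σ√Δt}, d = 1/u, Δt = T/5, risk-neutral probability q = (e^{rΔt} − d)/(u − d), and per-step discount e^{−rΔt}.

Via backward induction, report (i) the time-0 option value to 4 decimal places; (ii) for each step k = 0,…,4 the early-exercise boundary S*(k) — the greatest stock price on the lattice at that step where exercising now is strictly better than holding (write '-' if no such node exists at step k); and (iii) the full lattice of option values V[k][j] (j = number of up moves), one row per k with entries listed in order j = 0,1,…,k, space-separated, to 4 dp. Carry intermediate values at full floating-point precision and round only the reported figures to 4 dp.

params: Δt=0.19960 u=1.17554 d=0.85067 q=0.47197 e^(-rΔt)=0.99602
t_5 payoffs: 54.9102 33.5430 4.0157 0.0000 0.0000 0.0000
t_4: node(4,0) S=65.7714 payoff=45.0886 vs cont=44.6469 → 45.0886 [stop]  node(4,1) S=90.8894 payoff=19.9706 vs cont=19.5289 → 19.9706 [stop]  node(4,2) S=125.6000 payoff=0.0000 vs cont=2.1120 → 2.1120 [wait]  node(4,3) S=173.5665 payoff=0.0000 vs cont=0.0000 → 0.0000 [wait]  node(4,4) S=239.8514 payoff=0.0000 vs cont=0.0000 → 0.0000 [wait]  ⇒ S*(4)=90.8894
t_3: node(3,0) S=77.3170 payoff=33.5430 vs cont=33.1013 → 33.5430 [stop]  node(3,1) S=106.8443 payoff=4.0157 vs cont=11.4959 → 11.4959 [wait]  node(3,2) S=147.6481 payoff=0.0000 vs cont=1.1107 → 1.1107 [wait]  node(3,3) S=204.0347 payoff=0.0000 vs cont=0.0000 → 0.0000 [wait]  ⇒ S*(3)=77.3170
t_2: node(2,0) S=90.8894 payoff=19.9706 vs cont=23.0453 → 23.0453 [wait]  node(2,1) S=125.6000 payoff=0.0000 vs cont=6.5682 → 6.5682 [wait]  node(2,2) S=173.5665 payoff=0.0000 vs cont=0.5842 → 0.5842 [wait]  ⇒ S*(2)=-
t_1: node(1,0) S=106.8443 payoff=4.0157 vs cont=15.2078 → 15.2078 [wait]  node(1,1) S=147.6481 payoff=0.0000 vs cont=3.7290 → 3.7290 [wait]  ⇒ S*(1)=-
t_0: node(0,0) S=125.6000 payoff=0.0000 vs cont=9.7511 → 9.7511 [wait]  ⇒ S*(0)=-

price = 9.7511
boundary = - - - 77.3170 90.8894
tree:
9.7511
15.2078 3.7290
23.0453 6.5682 0.5842
33.5430 11.4959 1.1107 0.0000
45.0886 19.9706 2.1120 0.0000 0.0000
54.9102 33.5430 4.0157 0.0000 0.0000 0.0000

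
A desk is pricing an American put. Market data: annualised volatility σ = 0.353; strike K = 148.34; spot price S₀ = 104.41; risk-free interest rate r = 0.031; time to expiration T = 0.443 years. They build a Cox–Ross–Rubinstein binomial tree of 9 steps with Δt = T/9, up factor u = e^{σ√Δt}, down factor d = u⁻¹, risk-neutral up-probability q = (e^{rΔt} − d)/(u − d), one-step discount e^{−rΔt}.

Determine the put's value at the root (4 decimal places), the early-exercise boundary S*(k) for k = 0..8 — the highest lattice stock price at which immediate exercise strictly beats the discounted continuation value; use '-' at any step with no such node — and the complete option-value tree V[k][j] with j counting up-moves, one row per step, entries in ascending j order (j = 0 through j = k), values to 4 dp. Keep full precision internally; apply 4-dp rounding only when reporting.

Δt=0.04922  u=1.08147  d=0.92467  q=0.49017  discount=0.99848
step 9 (expiry): payoffs max(K−S,0) = 96.7425 87.9932 77.7604 65.7924 51.7951 35.4242 16.2774 0.0000 0.0000 0.0000
step 8: (k=8,j=0): S=55.8009, (K−S)⁺=92.5391, hold=92.3129 ⇒ V=92.5391 exercise | (k=8,j=1): S=65.2629, (K−S)⁺=83.0771, hold=82.8509 ⇒ V=83.0771 exercise | (k=8,j=2): S=76.3294, (K−S)⁺=72.0106, hold=71.7844 ⇒ V=72.0106 exercise | (k=8,j=3): S=89.2723, (K−S)⁺=59.0677, hold=58.8415 ⇒ V=59.0677 exercise | (k=8,j=4): S=104.4100, (K−S)⁺=43.9300, hold=43.7038 ⇒ V=43.9300 exercise | (k=8,j=5): S=122.1145, (K−S)⁺=26.2255, hold=25.9993 ⇒ V=26.2255 exercise | (k=8,j=6): S=142.8211, (K−S)⁺=5.5189, hold=8.2861 ⇒ V=8.2861 continue | (k=8,j=7): S=167.0389, (K−S)⁺=0.0000, hold=0.0000 ⇒ V=0.0000 continue | (k=8,j=8): S=195.3632, (K−S)⁺=0.0000, hold=0.0000 ⇒ V=0.0000 continue  boundary S*=122.1145
step 7: (k=7,j=0): S=60.3468, (K−S)⁺=87.9932, hold=87.7671 ⇒ V=87.9932 exercise | (k=7,j=1): S=70.5796, (K−S)⁺=77.7604, hold=77.5342 ⇒ V=77.7604 exercise | (k=7,j=2): S=82.5476, (K−S)⁺=65.7924, hold=65.5662 ⇒ V=65.7924 exercise | (k=7,j=3): S=96.5449, (K−S)⁺=51.7951, hold=51.5689 ⇒ V=51.7951 exercise | (k=7,j=4): S=112.9158, (K−S)⁺=35.4242, hold=35.1980 ⇒ V=35.4242 exercise | (k=7,j=5): S=132.0626, (K−S)⁺=16.2774, hold=17.4055 ⇒ V=17.4055 continue | (k=7,j=6): S=154.4561, (K−S)⁺=0.0000, hold=4.2180 ⇒ V=4.2180 continue | (k=7,j=7): S=180.6468, (K−S)⁺=0.0000, hold=0.0000 ⇒ V=0.0000 continue  boundary S*=112.9158
step 6: (k=6,j=0): S=65.2629, (K−S)⁺=83.0771, hold=82.8509 ⇒ V=83.0771 exercise | (k=6,j=1): S=76.3294, (K−S)⁺=72.0106, hold=71.7844 ⇒ V=72.0106 exercise | (k=6,j=2): S=89.2723, (K−S)⁺=59.0677, hold=58.8415 ⇒ V=59.0677 exercise | (k=6,j=3): S=104.4100, (K−S)⁺=43.9300, hold=43.7038 ⇒ V=43.9300 exercise | (k=6,j=4): S=122.1145, (K−S)⁺=26.2255, hold=26.5515 ⇒ V=26.5515 continue | (k=6,j=5): S=142.8211, (K−S)⁺=5.5189, hold=10.9247 ⇒ V=10.9247 continue | (k=6,j=6): S=167.0389, (K−S)⁺=0.0000, hold=2.1472 ⇒ V=2.1472 continue  boundary S*=104.4100
step 5: (k=5,j=0): S=70.5796, (K−S)⁺=77.7604, hold=77.5342 ⇒ V=77.7604 exercise | (k=5,j=1): S=82.5476, (K−S)⁺=65.7924, hold=65.5662 ⇒ V=65.7924 exercise | (k=5,j=2): S=96.5449, (K−S)⁺=51.7951, hold=51.5689 ⇒ V=51.7951 exercise | (k=5,j=3): S=112.9158, (K−S)⁺=35.4242, hold=35.3576 ⇒ V=35.4242 exercise | (k=5,j=4): S=132.0626, (K−S)⁺=16.2774, hold=18.8629 ⇒ V=18.8629 continue | (k=5,j=5): S=154.4561, (K−S)⁺=0.0000, hold=6.6122 ⇒ V=6.6122 continue  boundary S*=112.9158
step 4: (k=4,j=0): S=76.3294, (K−S)⁺=72.0106, hold=71.7844 ⇒ V=72.0106 exercise | (k=4,j=1): S=89.2723, (K−S)⁺=59.0677, hold=58.8415 ⇒ V=59.0677 exercise | (k=4,j=2): S=104.4100, (K−S)⁺=43.9300, hold=43.7038 ⇒ V=43.9300 exercise | (k=4,j=3): S=122.1145, (K−S)⁺=26.2255, hold=27.2647 ⇒ V=27.2647 continue | (k=4,j=4): S=142.8211, (K−S)⁺=5.5189, hold=12.8383 ⇒ V=12.8383 continue  boundary S*=104.4100
step 3: (k=3,j=0): S=82.5476, (K−S)⁺=65.7924, hold=65.5662 ⇒ V=65.7924 exercise | (k=3,j=1): S=96.5449, (K−S)⁺=51.7951, hold=51.5689 ⇒ V=51.7951 exercise | (k=3,j=2): S=112.9158, (K−S)⁺=35.4242, hold=35.7067 ⇒ V=35.7067 continue | (k=3,j=3): S=132.0626, (K−S)⁺=16.2774, hold=20.1626 ⇒ V=20.1626 continue  boundary S*=96.5449
step 2: (k=2,j=0): S=89.2723, (K−S)⁺=59.0677, hold=58.8415 ⇒ V=59.0677 exercise | (k=2,j=1): S=104.4100, (K−S)⁺=43.9300, hold=43.8421 ⇒ V=43.9300 exercise | (k=2,j=2): S=122.1145, (K−S)⁺=26.2255, hold=28.0446 ⇒ V=28.0446 continue  boundary S*=104.4100
step 1: (k=1,j=0): S=96.5449, (K−S)⁺=51.7951, hold=51.5689 ⇒ V=51.7951 exercise | (k=1,j=1): S=112.9158, (K−S)⁺=35.4242, hold=36.0883 ⇒ V=36.0883 continue  boundary S*=96.5449
step 0: (k=0,j=0): S=104.4100, (K−S)⁺=43.9300, hold=44.0289 ⇒ V=44.0289 continue  boundary S*=-

price = 44.0289
boundary = - 96.5449 104.4100 96.5449 104.4100 112.9158 104.4100 112.9158 122.1145
tree:
44.0289
51.7951 36.0883
59.0677 43.9300 28.0446
65.7924 51.7951 35.7067 20.1626
72.0106 59.0677 43.9300 27.2647 12.8383
77.7604 65.7924 51.7951 35.4242 18.8629 6.6122
83.0771 72.0106 59.0677 43.9300 26.5515 10.9247 2.1472
87.9932 77.7604 65.7924 51.7951 35.4242 17.4055 4.2180 0.0000
92.5391 83.0771 72.0106 59.0677 43.9300 26.2255 8.2861 0.0000 0.0000
96.7425 87.9932 77.7604 65.7924 51.7951 35.4242 16.2774 0.0000 0.0000 0.0000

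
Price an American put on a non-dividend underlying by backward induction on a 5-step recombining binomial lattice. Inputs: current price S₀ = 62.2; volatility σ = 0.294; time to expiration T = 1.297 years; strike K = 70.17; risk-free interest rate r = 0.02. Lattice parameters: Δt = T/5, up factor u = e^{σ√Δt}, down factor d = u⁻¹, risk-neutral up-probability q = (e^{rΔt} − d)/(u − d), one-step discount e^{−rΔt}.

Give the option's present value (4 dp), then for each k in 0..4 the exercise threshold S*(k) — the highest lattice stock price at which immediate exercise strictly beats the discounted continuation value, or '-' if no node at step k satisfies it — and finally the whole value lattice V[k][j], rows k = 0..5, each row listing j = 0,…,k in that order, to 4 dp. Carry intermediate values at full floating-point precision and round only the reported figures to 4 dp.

price = 12.2642
boundary = - - 46.1030 53.5501 46.1030
tree:
12.2642
17.5711 6.6465
24.0670 10.7227 2.3016
30.4784 16.6199 4.4487 0.0000
35.9981 24.0670 8.5987 0.0000 0.0000
40.7503 30.4784 16.6199 0.0000 0.0000 0.0000

params: Δt=0.25940 u=1.16153 d=0.86093 q=0.47994 e^(-rΔt)=0.99483
t_5 payoffs: 40.7503 30.4784 16.6199 0.0000 0.0000 0.0000
t_4: node(4,0) S=34.1719 payoff=35.9981 vs cont=35.6350 → 35.9981 [stop]  node(4,1) S=46.1030 payoff=24.0670 vs cont=23.7039 → 24.0670 [stop]  node(4,2) S=62.2000 payoff=7.9700 vs cont=8.5987 → 8.5987 [wait]  node(4,3) S=83.9173 payoff=0.0000 vs cont=0.0000 → 0.0000 [wait]  node(4,4) S=113.2171 payoff=0.0000 vs cont=0.0000 → 0.0000 [wait]  ⇒ S*(4)=46.1030
t_3: node(3,0) S=39.6916 payoff=30.4784 vs cont=30.1153 → 30.4784 [stop]  node(3,1) S=53.5501 payoff=16.6199 vs cont=16.5570 → 16.6199 [stop]  node(3,2) S=72.2472 payoff=0.0000 vs cont=4.4487 → 4.4487 [wait]  node(3,3) S=97.4724 payoff=0.0000 vs cont=0.0000 → 0.0000 [wait]  ⇒ S*(3)=53.5501
t_2: node(2,0) S=46.1030 payoff=24.0670 vs cont=23.7039 → 24.0670 [stop]  node(2,1) S=62.2000 payoff=7.9700 vs cont=10.7227 → 10.7227 [wait]  node(2,2) S=83.9173 payoff=0.0000 vs cont=2.3016 → 2.3016 [wait]  ⇒ S*(2)=46.1030
t_1: node(1,0) S=53.5501 payoff=16.6199 vs cont=17.5711 → 17.5711 [wait]  node(1,1) S=72.2472 payoff=0.0000 vs cont=6.6465 → 6.6465 [wait]  ⇒ S*(1)=-
t_0: node(0,0) S=62.2000 payoff=7.9700 vs cont=12.2642 → 12.2642 [wait]  ⇒ S*(0)=-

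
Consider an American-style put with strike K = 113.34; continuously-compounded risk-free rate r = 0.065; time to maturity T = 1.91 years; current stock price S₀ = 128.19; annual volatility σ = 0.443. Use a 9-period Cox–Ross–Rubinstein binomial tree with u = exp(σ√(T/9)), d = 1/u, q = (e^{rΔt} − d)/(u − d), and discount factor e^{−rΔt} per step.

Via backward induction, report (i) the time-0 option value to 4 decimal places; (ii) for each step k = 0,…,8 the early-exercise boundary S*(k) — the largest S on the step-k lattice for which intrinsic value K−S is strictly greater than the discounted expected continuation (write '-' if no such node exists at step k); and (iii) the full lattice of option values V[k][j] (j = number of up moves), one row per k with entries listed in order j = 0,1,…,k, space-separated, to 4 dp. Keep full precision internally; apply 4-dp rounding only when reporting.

price = 17.0747
boundary = - - - - 56.6672 69.4964 56.6672 69.4964 85.2301
tree:
17.0747
24.1012 10.0434
33.1016 15.1585 4.8559
44.0726 22.3080 7.9402 1.6936
56.6728 31.8505 12.7334 3.0370 0.3040
67.1337 43.8436 19.9268 5.3985 0.5961 0.0000
75.6635 56.6728 30.2068 9.4941 1.1690 0.0000 0.0000
82.6187 67.1337 43.8436 16.4761 2.2922 0.0000 0.0000 0.0000
88.2899 75.6635 56.6728 28.1099 4.4949 0.0000 0.0000 0.0000 0.0000
92.9142 82.6187 67.1337 43.8436 8.8142 0.0000 0.0000 0.0000 0.0000 0.0000

Δt=0.21222  u=1.22640  d=0.81540  q=0.48295  discount=0.98630
step 9 (expiry): payoffs max(K−S,0) = 92.9142 82.6187 67.1337 43.8436 8.8142 0.0000 0.0000 0.0000 0.0000 0.0000
step 8: (k=8,j=0): S=25.0501, (K−S)⁺=88.2899, hold=86.7372 ⇒ V=88.2899 exercise | (k=8,j=1): S=37.6765, (K−S)⁺=75.6635, hold=74.1107 ⇒ V=75.6635 exercise | (k=8,j=2): S=56.6672, (K−S)⁺=56.6728, hold=55.1200 ⇒ V=56.6728 exercise | (k=8,j=3): S=85.2301, (K−S)⁺=28.1099, hold=26.5572 ⇒ V=28.1099 exercise | (k=8,j=4): S=128.1900, (K−S)⁺=0.0000, hold=4.4949 ⇒ V=4.4949 continue | (k=8,j=5): S=192.8037, (K−S)⁺=0.0000, hold=0.0000 ⇒ V=0.0000 continue | (k=8,j=6): S=289.9856, (K−S)⁺=0.0000, hold=0.0000 ⇒ V=0.0000 continue | (k=8,j=7): S=436.1516, (K−S)⁺=0.0000, hold=0.0000 ⇒ V=0.0000 continue | (k=8,j=8): S=655.9921, (K−S)⁺=0.0000, hold=0.0000 ⇒ V=0.0000 continue  boundary S*=85.2301
step 7: (k=7,j=0): S=30.7213, (K−S)⁺=82.6187, hold=81.0659 ⇒ V=82.6187 exercise | (k=7,j=1): S=46.2063, (K−S)⁺=67.1337, hold=65.5810 ⇒ V=67.1337 exercise | (k=7,j=2): S=69.4964, (K−S)⁺=43.8436, hold=42.2908 ⇒ V=43.8436 exercise | (k=7,j=3): S=104.5258, (K−S)⁺=8.8142, hold=16.4761 ⇒ V=16.4761 continue | (k=7,j=4): S=157.2116, (K−S)⁺=0.0000, hold=2.2922 ⇒ V=2.2922 continue | (k=7,j=5): S=236.4535, (K−S)⁺=0.0000, hold=0.0000 ⇒ V=0.0000 continue | (k=7,j=6): S=355.6370, (K−S)⁺=0.0000, hold=0.0000 ⇒ V=0.0000 continue | (k=7,j=7): S=534.8944, (K−S)⁺=0.0000, hold=0.0000 ⇒ V=0.0000 continue  boundary S*=69.4964
step 6: (k=6,j=0): S=37.6765, (K−S)⁺=75.6635, hold=74.1107 ⇒ V=75.6635 exercise | (k=6,j=1): S=56.6672, (K−S)⁺=56.6728, hold=55.1200 ⇒ V=56.6728 exercise | (k=6,j=2): S=85.2301, (K−S)⁺=28.1099, hold=30.2068 ⇒ V=30.2068 continue | (k=6,j=3): S=128.1900, (K−S)⁺=0.0000, hold=9.4941 ⇒ V=9.4941 continue | (k=6,j=4): S=192.8037, (K−S)⁺=0.0000, hold=1.1690 ⇒ V=1.1690 continue | (k=6,j=5): S=289.9856, (K−S)⁺=0.0000, hold=0.0000 ⇒ V=0.0000 continue | (k=6,j=6): S=436.1516, (K−S)⁺=0.0000, hold=0.0000 ⇒ V=0.0000 continue  boundary S*=56.6672
step 5: (k=5,j=0): S=46.2063, (K−S)⁺=67.1337, hold=65.5810 ⇒ V=67.1337 exercise | (k=5,j=1): S=69.4964, (K−S)⁺=43.8436, hold=43.2897 ⇒ V=43.8436 exercise | (k=5,j=2): S=104.5258, (K−S)⁺=8.8142, hold=19.9268 ⇒ V=19.9268 continue | (k=5,j=3): S=157.2116, (K−S)⁺=0.0000, hold=5.3985 ⇒ V=5.3985 continue | (k=5,j=4): S=236.4535, (K−S)⁺=0.0000, hold=0.5961 ⇒ V=0.5961 continue | (k=5,j=5): S=355.6370, (K−S)⁺=0.0000, hold=0.0000 ⇒ V=0.0000 continue  boundary S*=69.4964
step 4: (k=4,j=0): S=56.6672, (K−S)⁺=56.6728, hold=55.1200 ⇒ V=56.6728 exercise | (k=4,j=1): S=85.2301, (K−S)⁺=28.1099, hold=31.8505 ⇒ V=31.8505 continue | (k=4,j=2): S=128.1900, (K−S)⁺=0.0000, hold=12.7334 ⇒ V=12.7334 continue | (k=4,j=3): S=192.8037, (K−S)⁺=0.0000, hold=3.0370 ⇒ V=3.0370 continue | (k=4,j=4): S=289.9856, (K−S)⁺=0.0000, hold=0.3040 ⇒ V=0.3040 continue  boundary S*=56.6672
step 3: (k=3,j=0): S=69.4964, (K−S)⁺=43.8436, hold=44.0726 ⇒ V=44.0726 continue | (k=3,j=1): S=104.5258, (K−S)⁺=8.8142, hold=22.3080 ⇒ V=22.3080 continue | (k=3,j=2): S=157.2116, (K−S)⁺=0.0000, hold=7.9402 ⇒ V=7.9402 continue | (k=3,j=3): S=236.4535, (K−S)⁺=0.0000, hold=1.6936 ⇒ V=1.6936 continue  boundary S*=-
step 2: (k=2,j=0): S=85.2301, (K−S)⁺=28.1099, hold=33.1016 ⇒ V=33.1016 continue | (k=2,j=1): S=128.1900, (K−S)⁺=0.0000, hold=15.1585 ⇒ V=15.1585 continue | (k=2,j=2): S=192.8037, (K−S)⁺=0.0000, hold=4.8559 ⇒ V=4.8559 continue  boundary S*=-
step 1: (k=1,j=0): S=104.5258, (K−S)⁺=8.8142, hold=24.1012 ⇒ V=24.1012 continue | (k=1,j=1): S=157.2116, (K−S)⁺=0.0000, hold=10.0434 ⇒ V=10.0434 continue  boundary S*=-
step 0: (k=0,j=0): S=128.1900, (K−S)⁺=0.0000, hold=17.0747 ⇒ V=17.0747 continue  boundary S*=-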